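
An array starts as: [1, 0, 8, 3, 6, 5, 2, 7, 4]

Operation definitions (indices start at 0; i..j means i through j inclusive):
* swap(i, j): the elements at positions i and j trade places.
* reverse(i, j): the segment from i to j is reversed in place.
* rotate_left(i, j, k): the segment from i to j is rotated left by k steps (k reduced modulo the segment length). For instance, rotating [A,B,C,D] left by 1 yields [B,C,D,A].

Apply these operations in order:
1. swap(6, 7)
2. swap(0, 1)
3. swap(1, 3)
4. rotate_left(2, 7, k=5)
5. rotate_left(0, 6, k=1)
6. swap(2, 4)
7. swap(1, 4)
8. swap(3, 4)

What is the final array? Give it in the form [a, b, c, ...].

Answer: [3, 8, 6, 2, 1, 5, 0, 7, 4]

Derivation:
After 1 (swap(6, 7)): [1, 0, 8, 3, 6, 5, 7, 2, 4]
After 2 (swap(0, 1)): [0, 1, 8, 3, 6, 5, 7, 2, 4]
After 3 (swap(1, 3)): [0, 3, 8, 1, 6, 5, 7, 2, 4]
After 4 (rotate_left(2, 7, k=5)): [0, 3, 2, 8, 1, 6, 5, 7, 4]
After 5 (rotate_left(0, 6, k=1)): [3, 2, 8, 1, 6, 5, 0, 7, 4]
After 6 (swap(2, 4)): [3, 2, 6, 1, 8, 5, 0, 7, 4]
After 7 (swap(1, 4)): [3, 8, 6, 1, 2, 5, 0, 7, 4]
After 8 (swap(3, 4)): [3, 8, 6, 2, 1, 5, 0, 7, 4]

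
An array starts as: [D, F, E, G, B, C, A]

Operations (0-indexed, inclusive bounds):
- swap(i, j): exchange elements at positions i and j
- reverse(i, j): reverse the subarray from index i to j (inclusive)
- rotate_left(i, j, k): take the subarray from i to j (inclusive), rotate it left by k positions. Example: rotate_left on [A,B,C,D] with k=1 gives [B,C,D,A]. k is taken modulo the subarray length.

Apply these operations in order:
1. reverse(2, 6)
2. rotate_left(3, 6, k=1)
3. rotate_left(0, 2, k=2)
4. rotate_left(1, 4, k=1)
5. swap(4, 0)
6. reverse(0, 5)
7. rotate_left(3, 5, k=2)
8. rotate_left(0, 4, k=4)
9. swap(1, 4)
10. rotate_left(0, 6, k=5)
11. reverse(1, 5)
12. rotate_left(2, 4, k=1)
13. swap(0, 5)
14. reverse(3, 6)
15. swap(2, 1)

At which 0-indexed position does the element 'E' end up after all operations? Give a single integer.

After 1 (reverse(2, 6)): [D, F, A, C, B, G, E]
After 2 (rotate_left(3, 6, k=1)): [D, F, A, B, G, E, C]
After 3 (rotate_left(0, 2, k=2)): [A, D, F, B, G, E, C]
After 4 (rotate_left(1, 4, k=1)): [A, F, B, G, D, E, C]
After 5 (swap(4, 0)): [D, F, B, G, A, E, C]
After 6 (reverse(0, 5)): [E, A, G, B, F, D, C]
After 7 (rotate_left(3, 5, k=2)): [E, A, G, D, B, F, C]
After 8 (rotate_left(0, 4, k=4)): [B, E, A, G, D, F, C]
After 9 (swap(1, 4)): [B, D, A, G, E, F, C]
After 10 (rotate_left(0, 6, k=5)): [F, C, B, D, A, G, E]
After 11 (reverse(1, 5)): [F, G, A, D, B, C, E]
After 12 (rotate_left(2, 4, k=1)): [F, G, D, B, A, C, E]
After 13 (swap(0, 5)): [C, G, D, B, A, F, E]
After 14 (reverse(3, 6)): [C, G, D, E, F, A, B]
After 15 (swap(2, 1)): [C, D, G, E, F, A, B]

Answer: 3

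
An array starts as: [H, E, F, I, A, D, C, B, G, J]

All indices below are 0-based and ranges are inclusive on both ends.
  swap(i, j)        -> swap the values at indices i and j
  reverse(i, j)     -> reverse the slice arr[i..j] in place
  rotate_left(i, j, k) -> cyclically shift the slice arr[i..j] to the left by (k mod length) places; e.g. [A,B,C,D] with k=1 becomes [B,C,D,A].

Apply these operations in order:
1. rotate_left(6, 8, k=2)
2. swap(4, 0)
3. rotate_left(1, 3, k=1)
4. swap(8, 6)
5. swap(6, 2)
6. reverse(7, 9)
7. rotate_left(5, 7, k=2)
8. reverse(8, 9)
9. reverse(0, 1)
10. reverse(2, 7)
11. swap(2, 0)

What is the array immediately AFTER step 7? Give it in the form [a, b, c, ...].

Answer: [A, F, B, E, H, J, D, I, G, C]

Derivation:
After 1 (rotate_left(6, 8, k=2)): [H, E, F, I, A, D, G, C, B, J]
After 2 (swap(4, 0)): [A, E, F, I, H, D, G, C, B, J]
After 3 (rotate_left(1, 3, k=1)): [A, F, I, E, H, D, G, C, B, J]
After 4 (swap(8, 6)): [A, F, I, E, H, D, B, C, G, J]
After 5 (swap(6, 2)): [A, F, B, E, H, D, I, C, G, J]
After 6 (reverse(7, 9)): [A, F, B, E, H, D, I, J, G, C]
After 7 (rotate_left(5, 7, k=2)): [A, F, B, E, H, J, D, I, G, C]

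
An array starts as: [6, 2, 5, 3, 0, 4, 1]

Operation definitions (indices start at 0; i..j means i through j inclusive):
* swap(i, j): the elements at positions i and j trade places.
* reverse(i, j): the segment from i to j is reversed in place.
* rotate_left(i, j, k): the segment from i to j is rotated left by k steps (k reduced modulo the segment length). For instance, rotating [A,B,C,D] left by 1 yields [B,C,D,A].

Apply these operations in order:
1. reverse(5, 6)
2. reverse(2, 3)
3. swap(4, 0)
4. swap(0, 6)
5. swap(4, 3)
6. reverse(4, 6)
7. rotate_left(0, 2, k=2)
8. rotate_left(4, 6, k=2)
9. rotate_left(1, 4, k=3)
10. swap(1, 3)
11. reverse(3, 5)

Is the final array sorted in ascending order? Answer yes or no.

Answer: no

Derivation:
After 1 (reverse(5, 6)): [6, 2, 5, 3, 0, 1, 4]
After 2 (reverse(2, 3)): [6, 2, 3, 5, 0, 1, 4]
After 3 (swap(4, 0)): [0, 2, 3, 5, 6, 1, 4]
After 4 (swap(0, 6)): [4, 2, 3, 5, 6, 1, 0]
After 5 (swap(4, 3)): [4, 2, 3, 6, 5, 1, 0]
After 6 (reverse(4, 6)): [4, 2, 3, 6, 0, 1, 5]
After 7 (rotate_left(0, 2, k=2)): [3, 4, 2, 6, 0, 1, 5]
After 8 (rotate_left(4, 6, k=2)): [3, 4, 2, 6, 5, 0, 1]
After 9 (rotate_left(1, 4, k=3)): [3, 5, 4, 2, 6, 0, 1]
After 10 (swap(1, 3)): [3, 2, 4, 5, 6, 0, 1]
After 11 (reverse(3, 5)): [3, 2, 4, 0, 6, 5, 1]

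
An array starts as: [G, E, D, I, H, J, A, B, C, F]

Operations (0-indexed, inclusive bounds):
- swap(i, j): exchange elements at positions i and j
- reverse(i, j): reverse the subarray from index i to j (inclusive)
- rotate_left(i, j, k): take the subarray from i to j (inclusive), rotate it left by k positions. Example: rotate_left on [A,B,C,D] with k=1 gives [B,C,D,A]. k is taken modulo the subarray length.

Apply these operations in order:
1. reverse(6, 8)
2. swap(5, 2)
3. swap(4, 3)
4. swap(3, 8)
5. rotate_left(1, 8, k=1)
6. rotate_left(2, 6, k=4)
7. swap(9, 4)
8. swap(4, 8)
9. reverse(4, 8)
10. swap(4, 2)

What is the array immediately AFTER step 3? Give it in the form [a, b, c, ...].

Answer: [G, E, J, H, I, D, C, B, A, F]

Derivation:
After 1 (reverse(6, 8)): [G, E, D, I, H, J, C, B, A, F]
After 2 (swap(5, 2)): [G, E, J, I, H, D, C, B, A, F]
After 3 (swap(4, 3)): [G, E, J, H, I, D, C, B, A, F]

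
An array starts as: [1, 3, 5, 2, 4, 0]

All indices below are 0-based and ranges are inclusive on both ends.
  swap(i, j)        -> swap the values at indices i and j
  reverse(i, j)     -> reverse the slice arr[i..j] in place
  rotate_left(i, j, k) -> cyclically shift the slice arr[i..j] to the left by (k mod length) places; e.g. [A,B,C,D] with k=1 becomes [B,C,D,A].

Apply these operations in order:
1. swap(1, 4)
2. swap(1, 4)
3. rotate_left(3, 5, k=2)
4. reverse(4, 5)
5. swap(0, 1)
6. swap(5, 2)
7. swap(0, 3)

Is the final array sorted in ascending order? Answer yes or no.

After 1 (swap(1, 4)): [1, 4, 5, 2, 3, 0]
After 2 (swap(1, 4)): [1, 3, 5, 2, 4, 0]
After 3 (rotate_left(3, 5, k=2)): [1, 3, 5, 0, 2, 4]
After 4 (reverse(4, 5)): [1, 3, 5, 0, 4, 2]
After 5 (swap(0, 1)): [3, 1, 5, 0, 4, 2]
After 6 (swap(5, 2)): [3, 1, 2, 0, 4, 5]
After 7 (swap(0, 3)): [0, 1, 2, 3, 4, 5]

Answer: yes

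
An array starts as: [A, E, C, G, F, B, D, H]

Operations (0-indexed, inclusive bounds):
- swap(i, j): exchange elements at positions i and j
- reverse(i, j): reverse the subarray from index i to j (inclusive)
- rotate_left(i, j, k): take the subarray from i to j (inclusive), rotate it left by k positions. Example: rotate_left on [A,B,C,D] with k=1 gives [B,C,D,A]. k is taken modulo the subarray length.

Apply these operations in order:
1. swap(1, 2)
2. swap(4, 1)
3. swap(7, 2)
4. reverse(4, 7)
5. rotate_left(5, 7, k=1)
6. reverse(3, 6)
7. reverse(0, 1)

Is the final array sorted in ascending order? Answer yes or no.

After 1 (swap(1, 2)): [A, C, E, G, F, B, D, H]
After 2 (swap(4, 1)): [A, F, E, G, C, B, D, H]
After 3 (swap(7, 2)): [A, F, H, G, C, B, D, E]
After 4 (reverse(4, 7)): [A, F, H, G, E, D, B, C]
After 5 (rotate_left(5, 7, k=1)): [A, F, H, G, E, B, C, D]
After 6 (reverse(3, 6)): [A, F, H, C, B, E, G, D]
After 7 (reverse(0, 1)): [F, A, H, C, B, E, G, D]

Answer: no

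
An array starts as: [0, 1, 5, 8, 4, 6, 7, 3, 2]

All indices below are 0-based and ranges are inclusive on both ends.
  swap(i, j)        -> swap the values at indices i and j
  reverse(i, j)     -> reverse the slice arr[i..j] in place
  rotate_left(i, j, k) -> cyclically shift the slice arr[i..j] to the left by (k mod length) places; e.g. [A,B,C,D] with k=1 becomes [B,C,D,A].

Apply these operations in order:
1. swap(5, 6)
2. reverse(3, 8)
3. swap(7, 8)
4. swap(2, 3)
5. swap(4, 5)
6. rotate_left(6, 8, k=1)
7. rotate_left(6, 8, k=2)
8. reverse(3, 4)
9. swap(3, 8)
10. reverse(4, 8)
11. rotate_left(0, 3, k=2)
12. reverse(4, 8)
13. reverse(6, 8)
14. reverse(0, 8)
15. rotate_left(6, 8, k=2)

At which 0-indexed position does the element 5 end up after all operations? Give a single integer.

After 1 (swap(5, 6)): [0, 1, 5, 8, 4, 7, 6, 3, 2]
After 2 (reverse(3, 8)): [0, 1, 5, 2, 3, 6, 7, 4, 8]
After 3 (swap(7, 8)): [0, 1, 5, 2, 3, 6, 7, 8, 4]
After 4 (swap(2, 3)): [0, 1, 2, 5, 3, 6, 7, 8, 4]
After 5 (swap(4, 5)): [0, 1, 2, 5, 6, 3, 7, 8, 4]
After 6 (rotate_left(6, 8, k=1)): [0, 1, 2, 5, 6, 3, 8, 4, 7]
After 7 (rotate_left(6, 8, k=2)): [0, 1, 2, 5, 6, 3, 7, 8, 4]
After 8 (reverse(3, 4)): [0, 1, 2, 6, 5, 3, 7, 8, 4]
After 9 (swap(3, 8)): [0, 1, 2, 4, 5, 3, 7, 8, 6]
After 10 (reverse(4, 8)): [0, 1, 2, 4, 6, 8, 7, 3, 5]
After 11 (rotate_left(0, 3, k=2)): [2, 4, 0, 1, 6, 8, 7, 3, 5]
After 12 (reverse(4, 8)): [2, 4, 0, 1, 5, 3, 7, 8, 6]
After 13 (reverse(6, 8)): [2, 4, 0, 1, 5, 3, 6, 8, 7]
After 14 (reverse(0, 8)): [7, 8, 6, 3, 5, 1, 0, 4, 2]
After 15 (rotate_left(6, 8, k=2)): [7, 8, 6, 3, 5, 1, 2, 0, 4]

Answer: 4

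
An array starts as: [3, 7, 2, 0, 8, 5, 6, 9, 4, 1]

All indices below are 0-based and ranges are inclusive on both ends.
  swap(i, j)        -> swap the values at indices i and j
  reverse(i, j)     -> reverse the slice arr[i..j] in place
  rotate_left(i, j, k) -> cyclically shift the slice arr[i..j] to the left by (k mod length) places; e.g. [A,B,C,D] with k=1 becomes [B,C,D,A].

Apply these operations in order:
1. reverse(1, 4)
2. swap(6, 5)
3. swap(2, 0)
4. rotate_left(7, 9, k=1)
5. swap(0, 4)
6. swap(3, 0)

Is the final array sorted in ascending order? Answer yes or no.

After 1 (reverse(1, 4)): [3, 8, 0, 2, 7, 5, 6, 9, 4, 1]
After 2 (swap(6, 5)): [3, 8, 0, 2, 7, 6, 5, 9, 4, 1]
After 3 (swap(2, 0)): [0, 8, 3, 2, 7, 6, 5, 9, 4, 1]
After 4 (rotate_left(7, 9, k=1)): [0, 8, 3, 2, 7, 6, 5, 4, 1, 9]
After 5 (swap(0, 4)): [7, 8, 3, 2, 0, 6, 5, 4, 1, 9]
After 6 (swap(3, 0)): [2, 8, 3, 7, 0, 6, 5, 4, 1, 9]

Answer: no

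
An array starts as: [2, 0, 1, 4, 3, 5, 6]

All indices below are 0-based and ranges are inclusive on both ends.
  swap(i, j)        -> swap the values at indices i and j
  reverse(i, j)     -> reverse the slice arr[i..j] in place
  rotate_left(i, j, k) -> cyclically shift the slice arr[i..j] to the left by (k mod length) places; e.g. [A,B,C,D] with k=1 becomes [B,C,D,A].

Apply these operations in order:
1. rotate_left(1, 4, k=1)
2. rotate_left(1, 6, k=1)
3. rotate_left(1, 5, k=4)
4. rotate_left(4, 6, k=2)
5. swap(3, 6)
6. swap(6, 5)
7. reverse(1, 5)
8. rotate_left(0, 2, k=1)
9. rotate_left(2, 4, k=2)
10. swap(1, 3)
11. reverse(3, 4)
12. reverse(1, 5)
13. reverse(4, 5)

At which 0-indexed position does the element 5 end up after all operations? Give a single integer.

Answer: 3

Derivation:
After 1 (rotate_left(1, 4, k=1)): [2, 1, 4, 3, 0, 5, 6]
After 2 (rotate_left(1, 6, k=1)): [2, 4, 3, 0, 5, 6, 1]
After 3 (rotate_left(1, 5, k=4)): [2, 6, 4, 3, 0, 5, 1]
After 4 (rotate_left(4, 6, k=2)): [2, 6, 4, 3, 1, 0, 5]
After 5 (swap(3, 6)): [2, 6, 4, 5, 1, 0, 3]
After 6 (swap(6, 5)): [2, 6, 4, 5, 1, 3, 0]
After 7 (reverse(1, 5)): [2, 3, 1, 5, 4, 6, 0]
After 8 (rotate_left(0, 2, k=1)): [3, 1, 2, 5, 4, 6, 0]
After 9 (rotate_left(2, 4, k=2)): [3, 1, 4, 2, 5, 6, 0]
After 10 (swap(1, 3)): [3, 2, 4, 1, 5, 6, 0]
After 11 (reverse(3, 4)): [3, 2, 4, 5, 1, 6, 0]
After 12 (reverse(1, 5)): [3, 6, 1, 5, 4, 2, 0]
After 13 (reverse(4, 5)): [3, 6, 1, 5, 2, 4, 0]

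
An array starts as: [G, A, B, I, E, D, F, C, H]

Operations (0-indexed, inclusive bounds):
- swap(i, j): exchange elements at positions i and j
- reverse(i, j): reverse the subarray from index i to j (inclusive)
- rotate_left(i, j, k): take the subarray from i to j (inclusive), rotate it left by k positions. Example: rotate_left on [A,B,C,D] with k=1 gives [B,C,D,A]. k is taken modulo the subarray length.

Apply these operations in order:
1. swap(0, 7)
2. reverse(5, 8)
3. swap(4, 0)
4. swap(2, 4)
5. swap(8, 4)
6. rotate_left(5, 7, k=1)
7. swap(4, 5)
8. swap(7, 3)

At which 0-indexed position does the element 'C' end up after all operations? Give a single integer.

Answer: 2

Derivation:
After 1 (swap(0, 7)): [C, A, B, I, E, D, F, G, H]
After 2 (reverse(5, 8)): [C, A, B, I, E, H, G, F, D]
After 3 (swap(4, 0)): [E, A, B, I, C, H, G, F, D]
After 4 (swap(2, 4)): [E, A, C, I, B, H, G, F, D]
After 5 (swap(8, 4)): [E, A, C, I, D, H, G, F, B]
After 6 (rotate_left(5, 7, k=1)): [E, A, C, I, D, G, F, H, B]
After 7 (swap(4, 5)): [E, A, C, I, G, D, F, H, B]
After 8 (swap(7, 3)): [E, A, C, H, G, D, F, I, B]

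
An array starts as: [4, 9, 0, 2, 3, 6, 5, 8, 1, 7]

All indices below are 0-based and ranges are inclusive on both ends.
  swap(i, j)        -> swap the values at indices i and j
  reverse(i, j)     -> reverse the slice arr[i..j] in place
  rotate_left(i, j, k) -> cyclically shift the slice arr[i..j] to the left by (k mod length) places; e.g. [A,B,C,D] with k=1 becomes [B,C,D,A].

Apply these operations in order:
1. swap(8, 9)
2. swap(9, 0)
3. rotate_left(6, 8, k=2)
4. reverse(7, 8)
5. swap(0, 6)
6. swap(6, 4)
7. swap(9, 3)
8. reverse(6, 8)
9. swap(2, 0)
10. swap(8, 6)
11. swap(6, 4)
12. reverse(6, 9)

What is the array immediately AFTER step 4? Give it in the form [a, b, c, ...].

After 1 (swap(8, 9)): [4, 9, 0, 2, 3, 6, 5, 8, 7, 1]
After 2 (swap(9, 0)): [1, 9, 0, 2, 3, 6, 5, 8, 7, 4]
After 3 (rotate_left(6, 8, k=2)): [1, 9, 0, 2, 3, 6, 7, 5, 8, 4]
After 4 (reverse(7, 8)): [1, 9, 0, 2, 3, 6, 7, 8, 5, 4]

Answer: [1, 9, 0, 2, 3, 6, 7, 8, 5, 4]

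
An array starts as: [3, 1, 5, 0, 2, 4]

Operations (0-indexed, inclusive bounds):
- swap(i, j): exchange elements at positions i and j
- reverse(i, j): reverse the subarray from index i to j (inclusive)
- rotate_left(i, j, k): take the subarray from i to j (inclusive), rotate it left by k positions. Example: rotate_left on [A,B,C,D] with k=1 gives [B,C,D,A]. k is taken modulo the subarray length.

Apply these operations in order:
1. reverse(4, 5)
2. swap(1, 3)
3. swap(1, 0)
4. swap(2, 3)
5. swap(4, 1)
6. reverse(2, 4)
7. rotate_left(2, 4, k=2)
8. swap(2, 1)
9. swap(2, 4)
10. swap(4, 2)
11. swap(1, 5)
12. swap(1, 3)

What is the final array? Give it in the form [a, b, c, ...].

After 1 (reverse(4, 5)): [3, 1, 5, 0, 4, 2]
After 2 (swap(1, 3)): [3, 0, 5, 1, 4, 2]
After 3 (swap(1, 0)): [0, 3, 5, 1, 4, 2]
After 4 (swap(2, 3)): [0, 3, 1, 5, 4, 2]
After 5 (swap(4, 1)): [0, 4, 1, 5, 3, 2]
After 6 (reverse(2, 4)): [0, 4, 3, 5, 1, 2]
After 7 (rotate_left(2, 4, k=2)): [0, 4, 1, 3, 5, 2]
After 8 (swap(2, 1)): [0, 1, 4, 3, 5, 2]
After 9 (swap(2, 4)): [0, 1, 5, 3, 4, 2]
After 10 (swap(4, 2)): [0, 1, 4, 3, 5, 2]
After 11 (swap(1, 5)): [0, 2, 4, 3, 5, 1]
After 12 (swap(1, 3)): [0, 3, 4, 2, 5, 1]

Answer: [0, 3, 4, 2, 5, 1]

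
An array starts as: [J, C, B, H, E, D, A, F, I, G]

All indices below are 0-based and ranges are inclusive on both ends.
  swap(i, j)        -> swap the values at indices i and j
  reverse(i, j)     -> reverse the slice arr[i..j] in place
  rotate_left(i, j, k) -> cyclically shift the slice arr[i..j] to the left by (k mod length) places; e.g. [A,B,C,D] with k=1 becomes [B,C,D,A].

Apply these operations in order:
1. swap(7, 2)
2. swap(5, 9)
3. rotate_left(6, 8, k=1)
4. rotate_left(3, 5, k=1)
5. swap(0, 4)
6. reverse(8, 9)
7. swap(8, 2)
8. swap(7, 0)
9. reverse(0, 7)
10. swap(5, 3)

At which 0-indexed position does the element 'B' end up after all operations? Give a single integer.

Answer: 1

Derivation:
After 1 (swap(7, 2)): [J, C, F, H, E, D, A, B, I, G]
After 2 (swap(5, 9)): [J, C, F, H, E, G, A, B, I, D]
After 3 (rotate_left(6, 8, k=1)): [J, C, F, H, E, G, B, I, A, D]
After 4 (rotate_left(3, 5, k=1)): [J, C, F, E, G, H, B, I, A, D]
After 5 (swap(0, 4)): [G, C, F, E, J, H, B, I, A, D]
After 6 (reverse(8, 9)): [G, C, F, E, J, H, B, I, D, A]
After 7 (swap(8, 2)): [G, C, D, E, J, H, B, I, F, A]
After 8 (swap(7, 0)): [I, C, D, E, J, H, B, G, F, A]
After 9 (reverse(0, 7)): [G, B, H, J, E, D, C, I, F, A]
After 10 (swap(5, 3)): [G, B, H, D, E, J, C, I, F, A]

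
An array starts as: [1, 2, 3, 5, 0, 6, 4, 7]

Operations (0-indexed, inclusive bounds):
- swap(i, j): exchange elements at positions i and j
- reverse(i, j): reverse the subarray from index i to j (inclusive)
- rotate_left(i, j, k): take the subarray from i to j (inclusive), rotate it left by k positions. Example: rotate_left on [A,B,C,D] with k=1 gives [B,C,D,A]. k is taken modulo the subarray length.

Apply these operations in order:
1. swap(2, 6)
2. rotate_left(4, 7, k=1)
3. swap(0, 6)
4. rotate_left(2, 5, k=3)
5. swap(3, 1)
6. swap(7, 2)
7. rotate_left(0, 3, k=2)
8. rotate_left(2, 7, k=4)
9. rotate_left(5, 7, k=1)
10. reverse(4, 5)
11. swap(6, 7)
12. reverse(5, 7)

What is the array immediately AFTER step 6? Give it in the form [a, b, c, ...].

After 1 (swap(2, 6)): [1, 2, 4, 5, 0, 6, 3, 7]
After 2 (rotate_left(4, 7, k=1)): [1, 2, 4, 5, 6, 3, 7, 0]
After 3 (swap(0, 6)): [7, 2, 4, 5, 6, 3, 1, 0]
After 4 (rotate_left(2, 5, k=3)): [7, 2, 3, 4, 5, 6, 1, 0]
After 5 (swap(3, 1)): [7, 4, 3, 2, 5, 6, 1, 0]
After 6 (swap(7, 2)): [7, 4, 0, 2, 5, 6, 1, 3]

Answer: [7, 4, 0, 2, 5, 6, 1, 3]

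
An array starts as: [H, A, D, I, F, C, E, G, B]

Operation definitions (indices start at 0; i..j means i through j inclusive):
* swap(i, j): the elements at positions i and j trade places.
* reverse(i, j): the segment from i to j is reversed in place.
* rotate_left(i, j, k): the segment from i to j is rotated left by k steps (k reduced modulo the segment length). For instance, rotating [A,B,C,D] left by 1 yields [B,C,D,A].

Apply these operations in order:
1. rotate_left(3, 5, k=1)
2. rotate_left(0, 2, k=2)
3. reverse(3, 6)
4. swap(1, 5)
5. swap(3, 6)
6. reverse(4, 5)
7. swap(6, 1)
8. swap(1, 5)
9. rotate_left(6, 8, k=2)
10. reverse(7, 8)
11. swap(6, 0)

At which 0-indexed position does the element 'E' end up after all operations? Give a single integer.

Answer: 5

Derivation:
After 1 (rotate_left(3, 5, k=1)): [H, A, D, F, C, I, E, G, B]
After 2 (rotate_left(0, 2, k=2)): [D, H, A, F, C, I, E, G, B]
After 3 (reverse(3, 6)): [D, H, A, E, I, C, F, G, B]
After 4 (swap(1, 5)): [D, C, A, E, I, H, F, G, B]
After 5 (swap(3, 6)): [D, C, A, F, I, H, E, G, B]
After 6 (reverse(4, 5)): [D, C, A, F, H, I, E, G, B]
After 7 (swap(6, 1)): [D, E, A, F, H, I, C, G, B]
After 8 (swap(1, 5)): [D, I, A, F, H, E, C, G, B]
After 9 (rotate_left(6, 8, k=2)): [D, I, A, F, H, E, B, C, G]
After 10 (reverse(7, 8)): [D, I, A, F, H, E, B, G, C]
After 11 (swap(6, 0)): [B, I, A, F, H, E, D, G, C]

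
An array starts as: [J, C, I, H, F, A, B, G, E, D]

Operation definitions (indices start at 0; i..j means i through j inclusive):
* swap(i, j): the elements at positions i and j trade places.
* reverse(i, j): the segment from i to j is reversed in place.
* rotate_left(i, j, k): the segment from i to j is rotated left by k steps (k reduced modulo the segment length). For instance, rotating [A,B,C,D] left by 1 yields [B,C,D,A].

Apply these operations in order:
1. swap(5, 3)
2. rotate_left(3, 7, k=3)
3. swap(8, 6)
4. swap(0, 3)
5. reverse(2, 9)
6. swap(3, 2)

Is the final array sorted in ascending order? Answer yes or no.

Answer: no

Derivation:
After 1 (swap(5, 3)): [J, C, I, A, F, H, B, G, E, D]
After 2 (rotate_left(3, 7, k=3)): [J, C, I, B, G, A, F, H, E, D]
After 3 (swap(8, 6)): [J, C, I, B, G, A, E, H, F, D]
After 4 (swap(0, 3)): [B, C, I, J, G, A, E, H, F, D]
After 5 (reverse(2, 9)): [B, C, D, F, H, E, A, G, J, I]
After 6 (swap(3, 2)): [B, C, F, D, H, E, A, G, J, I]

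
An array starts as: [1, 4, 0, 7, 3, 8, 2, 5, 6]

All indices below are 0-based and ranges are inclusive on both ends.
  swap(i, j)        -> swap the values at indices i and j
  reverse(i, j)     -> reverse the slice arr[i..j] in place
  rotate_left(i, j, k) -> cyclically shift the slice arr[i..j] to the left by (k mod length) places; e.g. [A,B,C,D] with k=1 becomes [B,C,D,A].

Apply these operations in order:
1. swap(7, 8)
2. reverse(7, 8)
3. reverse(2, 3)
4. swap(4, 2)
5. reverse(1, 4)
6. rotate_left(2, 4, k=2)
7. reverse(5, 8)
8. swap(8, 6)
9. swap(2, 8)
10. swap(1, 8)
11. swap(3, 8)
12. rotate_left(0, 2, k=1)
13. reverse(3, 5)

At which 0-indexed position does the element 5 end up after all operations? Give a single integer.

After 1 (swap(7, 8)): [1, 4, 0, 7, 3, 8, 2, 6, 5]
After 2 (reverse(7, 8)): [1, 4, 0, 7, 3, 8, 2, 5, 6]
After 3 (reverse(2, 3)): [1, 4, 7, 0, 3, 8, 2, 5, 6]
After 4 (swap(4, 2)): [1, 4, 3, 0, 7, 8, 2, 5, 6]
After 5 (reverse(1, 4)): [1, 7, 0, 3, 4, 8, 2, 5, 6]
After 6 (rotate_left(2, 4, k=2)): [1, 7, 4, 0, 3, 8, 2, 5, 6]
After 7 (reverse(5, 8)): [1, 7, 4, 0, 3, 6, 5, 2, 8]
After 8 (swap(8, 6)): [1, 7, 4, 0, 3, 6, 8, 2, 5]
After 9 (swap(2, 8)): [1, 7, 5, 0, 3, 6, 8, 2, 4]
After 10 (swap(1, 8)): [1, 4, 5, 0, 3, 6, 8, 2, 7]
After 11 (swap(3, 8)): [1, 4, 5, 7, 3, 6, 8, 2, 0]
After 12 (rotate_left(0, 2, k=1)): [4, 5, 1, 7, 3, 6, 8, 2, 0]
After 13 (reverse(3, 5)): [4, 5, 1, 6, 3, 7, 8, 2, 0]

Answer: 1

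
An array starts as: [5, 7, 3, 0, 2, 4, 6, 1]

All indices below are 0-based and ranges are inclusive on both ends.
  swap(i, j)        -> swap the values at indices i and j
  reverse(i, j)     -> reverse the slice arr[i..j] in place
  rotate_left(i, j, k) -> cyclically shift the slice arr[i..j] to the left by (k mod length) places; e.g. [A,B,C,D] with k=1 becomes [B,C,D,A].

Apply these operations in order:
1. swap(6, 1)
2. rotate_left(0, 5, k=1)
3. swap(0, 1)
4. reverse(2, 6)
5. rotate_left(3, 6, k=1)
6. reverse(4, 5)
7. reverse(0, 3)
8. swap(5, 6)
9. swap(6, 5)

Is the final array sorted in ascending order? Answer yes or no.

Answer: no

Derivation:
After 1 (swap(6, 1)): [5, 6, 3, 0, 2, 4, 7, 1]
After 2 (rotate_left(0, 5, k=1)): [6, 3, 0, 2, 4, 5, 7, 1]
After 3 (swap(0, 1)): [3, 6, 0, 2, 4, 5, 7, 1]
After 4 (reverse(2, 6)): [3, 6, 7, 5, 4, 2, 0, 1]
After 5 (rotate_left(3, 6, k=1)): [3, 6, 7, 4, 2, 0, 5, 1]
After 6 (reverse(4, 5)): [3, 6, 7, 4, 0, 2, 5, 1]
After 7 (reverse(0, 3)): [4, 7, 6, 3, 0, 2, 5, 1]
After 8 (swap(5, 6)): [4, 7, 6, 3, 0, 5, 2, 1]
After 9 (swap(6, 5)): [4, 7, 6, 3, 0, 2, 5, 1]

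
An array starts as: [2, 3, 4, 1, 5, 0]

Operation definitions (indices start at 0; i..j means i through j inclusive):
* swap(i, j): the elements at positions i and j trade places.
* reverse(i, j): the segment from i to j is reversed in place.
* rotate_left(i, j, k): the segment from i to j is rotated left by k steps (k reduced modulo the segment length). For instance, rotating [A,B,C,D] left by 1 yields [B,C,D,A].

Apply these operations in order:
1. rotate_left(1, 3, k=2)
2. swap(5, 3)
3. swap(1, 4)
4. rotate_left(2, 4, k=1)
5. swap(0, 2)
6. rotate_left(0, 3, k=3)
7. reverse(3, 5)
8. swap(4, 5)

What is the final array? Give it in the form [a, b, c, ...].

Answer: [1, 0, 5, 4, 2, 3]

Derivation:
After 1 (rotate_left(1, 3, k=2)): [2, 1, 3, 4, 5, 0]
After 2 (swap(5, 3)): [2, 1, 3, 0, 5, 4]
After 3 (swap(1, 4)): [2, 5, 3, 0, 1, 4]
After 4 (rotate_left(2, 4, k=1)): [2, 5, 0, 1, 3, 4]
After 5 (swap(0, 2)): [0, 5, 2, 1, 3, 4]
After 6 (rotate_left(0, 3, k=3)): [1, 0, 5, 2, 3, 4]
After 7 (reverse(3, 5)): [1, 0, 5, 4, 3, 2]
After 8 (swap(4, 5)): [1, 0, 5, 4, 2, 3]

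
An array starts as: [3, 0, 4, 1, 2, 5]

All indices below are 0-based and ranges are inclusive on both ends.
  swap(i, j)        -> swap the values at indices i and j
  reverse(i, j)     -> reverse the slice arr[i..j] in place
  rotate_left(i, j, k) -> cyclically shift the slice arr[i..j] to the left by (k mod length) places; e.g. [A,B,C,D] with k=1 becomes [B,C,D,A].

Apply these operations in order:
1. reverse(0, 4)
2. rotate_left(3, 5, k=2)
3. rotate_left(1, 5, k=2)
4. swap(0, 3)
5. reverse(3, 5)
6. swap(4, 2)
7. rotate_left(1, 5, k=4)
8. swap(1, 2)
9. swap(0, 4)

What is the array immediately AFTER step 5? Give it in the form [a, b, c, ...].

Answer: [3, 5, 0, 4, 1, 2]

Derivation:
After 1 (reverse(0, 4)): [2, 1, 4, 0, 3, 5]
After 2 (rotate_left(3, 5, k=2)): [2, 1, 4, 5, 0, 3]
After 3 (rotate_left(1, 5, k=2)): [2, 5, 0, 3, 1, 4]
After 4 (swap(0, 3)): [3, 5, 0, 2, 1, 4]
After 5 (reverse(3, 5)): [3, 5, 0, 4, 1, 2]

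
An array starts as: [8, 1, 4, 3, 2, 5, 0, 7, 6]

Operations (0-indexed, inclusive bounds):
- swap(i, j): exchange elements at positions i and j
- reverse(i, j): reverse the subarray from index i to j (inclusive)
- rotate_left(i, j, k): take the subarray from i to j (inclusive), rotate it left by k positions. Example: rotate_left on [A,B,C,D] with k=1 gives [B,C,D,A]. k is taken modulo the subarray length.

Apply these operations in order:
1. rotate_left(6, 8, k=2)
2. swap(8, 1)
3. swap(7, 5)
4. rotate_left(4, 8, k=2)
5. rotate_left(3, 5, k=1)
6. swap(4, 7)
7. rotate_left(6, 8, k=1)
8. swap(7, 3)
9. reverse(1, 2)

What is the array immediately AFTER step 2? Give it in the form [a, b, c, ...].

After 1 (rotate_left(6, 8, k=2)): [8, 1, 4, 3, 2, 5, 6, 0, 7]
After 2 (swap(8, 1)): [8, 7, 4, 3, 2, 5, 6, 0, 1]

Answer: [8, 7, 4, 3, 2, 5, 6, 0, 1]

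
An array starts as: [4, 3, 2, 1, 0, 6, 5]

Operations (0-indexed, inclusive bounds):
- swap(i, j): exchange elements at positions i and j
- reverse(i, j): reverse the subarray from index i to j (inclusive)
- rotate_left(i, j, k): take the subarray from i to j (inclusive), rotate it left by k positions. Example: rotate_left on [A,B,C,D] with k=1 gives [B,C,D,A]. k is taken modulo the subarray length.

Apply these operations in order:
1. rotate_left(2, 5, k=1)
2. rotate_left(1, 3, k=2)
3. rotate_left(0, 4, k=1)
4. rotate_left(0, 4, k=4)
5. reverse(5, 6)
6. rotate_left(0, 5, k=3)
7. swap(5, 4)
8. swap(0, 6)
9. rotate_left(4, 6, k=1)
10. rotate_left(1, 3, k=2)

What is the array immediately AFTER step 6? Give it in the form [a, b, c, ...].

After 1 (rotate_left(2, 5, k=1)): [4, 3, 1, 0, 6, 2, 5]
After 2 (rotate_left(1, 3, k=2)): [4, 0, 3, 1, 6, 2, 5]
After 3 (rotate_left(0, 4, k=1)): [0, 3, 1, 6, 4, 2, 5]
After 4 (rotate_left(0, 4, k=4)): [4, 0, 3, 1, 6, 2, 5]
After 5 (reverse(5, 6)): [4, 0, 3, 1, 6, 5, 2]
After 6 (rotate_left(0, 5, k=3)): [1, 6, 5, 4, 0, 3, 2]

Answer: [1, 6, 5, 4, 0, 3, 2]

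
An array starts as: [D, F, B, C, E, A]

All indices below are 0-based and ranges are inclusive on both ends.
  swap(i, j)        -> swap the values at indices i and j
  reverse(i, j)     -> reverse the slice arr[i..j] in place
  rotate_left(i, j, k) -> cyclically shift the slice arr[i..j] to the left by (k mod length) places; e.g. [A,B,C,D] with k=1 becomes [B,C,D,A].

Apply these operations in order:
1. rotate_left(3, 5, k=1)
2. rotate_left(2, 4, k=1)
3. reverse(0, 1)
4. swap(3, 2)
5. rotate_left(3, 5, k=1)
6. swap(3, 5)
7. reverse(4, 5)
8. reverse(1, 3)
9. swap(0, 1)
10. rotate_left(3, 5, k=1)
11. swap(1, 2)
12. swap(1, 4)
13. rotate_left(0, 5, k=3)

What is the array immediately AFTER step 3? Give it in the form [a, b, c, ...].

Answer: [F, D, E, A, B, C]

Derivation:
After 1 (rotate_left(3, 5, k=1)): [D, F, B, E, A, C]
After 2 (rotate_left(2, 4, k=1)): [D, F, E, A, B, C]
After 3 (reverse(0, 1)): [F, D, E, A, B, C]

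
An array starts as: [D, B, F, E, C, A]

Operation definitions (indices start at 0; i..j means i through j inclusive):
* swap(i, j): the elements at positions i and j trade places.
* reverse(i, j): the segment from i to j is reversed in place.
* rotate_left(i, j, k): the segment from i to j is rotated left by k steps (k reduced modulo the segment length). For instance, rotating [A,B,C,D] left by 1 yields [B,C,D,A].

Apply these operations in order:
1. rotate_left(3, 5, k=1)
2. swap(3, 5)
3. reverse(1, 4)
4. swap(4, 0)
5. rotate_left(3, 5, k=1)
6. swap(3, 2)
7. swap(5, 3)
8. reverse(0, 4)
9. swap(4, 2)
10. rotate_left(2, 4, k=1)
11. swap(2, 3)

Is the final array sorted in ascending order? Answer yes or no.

Answer: no

Derivation:
After 1 (rotate_left(3, 5, k=1)): [D, B, F, C, A, E]
After 2 (swap(3, 5)): [D, B, F, E, A, C]
After 3 (reverse(1, 4)): [D, A, E, F, B, C]
After 4 (swap(4, 0)): [B, A, E, F, D, C]
After 5 (rotate_left(3, 5, k=1)): [B, A, E, D, C, F]
After 6 (swap(3, 2)): [B, A, D, E, C, F]
After 7 (swap(5, 3)): [B, A, D, F, C, E]
After 8 (reverse(0, 4)): [C, F, D, A, B, E]
After 9 (swap(4, 2)): [C, F, B, A, D, E]
After 10 (rotate_left(2, 4, k=1)): [C, F, A, D, B, E]
After 11 (swap(2, 3)): [C, F, D, A, B, E]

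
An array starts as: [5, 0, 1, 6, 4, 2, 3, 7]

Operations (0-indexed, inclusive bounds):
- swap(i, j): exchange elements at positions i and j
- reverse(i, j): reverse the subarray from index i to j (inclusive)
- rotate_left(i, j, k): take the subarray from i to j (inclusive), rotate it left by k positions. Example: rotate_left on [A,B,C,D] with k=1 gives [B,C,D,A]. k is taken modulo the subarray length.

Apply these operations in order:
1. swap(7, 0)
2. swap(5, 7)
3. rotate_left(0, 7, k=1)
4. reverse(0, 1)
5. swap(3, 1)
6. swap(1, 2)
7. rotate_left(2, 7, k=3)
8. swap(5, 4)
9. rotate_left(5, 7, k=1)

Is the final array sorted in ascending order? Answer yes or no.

After 1 (swap(7, 0)): [7, 0, 1, 6, 4, 2, 3, 5]
After 2 (swap(5, 7)): [7, 0, 1, 6, 4, 5, 3, 2]
After 3 (rotate_left(0, 7, k=1)): [0, 1, 6, 4, 5, 3, 2, 7]
After 4 (reverse(0, 1)): [1, 0, 6, 4, 5, 3, 2, 7]
After 5 (swap(3, 1)): [1, 4, 6, 0, 5, 3, 2, 7]
After 6 (swap(1, 2)): [1, 6, 4, 0, 5, 3, 2, 7]
After 7 (rotate_left(2, 7, k=3)): [1, 6, 3, 2, 7, 4, 0, 5]
After 8 (swap(5, 4)): [1, 6, 3, 2, 4, 7, 0, 5]
After 9 (rotate_left(5, 7, k=1)): [1, 6, 3, 2, 4, 0, 5, 7]

Answer: no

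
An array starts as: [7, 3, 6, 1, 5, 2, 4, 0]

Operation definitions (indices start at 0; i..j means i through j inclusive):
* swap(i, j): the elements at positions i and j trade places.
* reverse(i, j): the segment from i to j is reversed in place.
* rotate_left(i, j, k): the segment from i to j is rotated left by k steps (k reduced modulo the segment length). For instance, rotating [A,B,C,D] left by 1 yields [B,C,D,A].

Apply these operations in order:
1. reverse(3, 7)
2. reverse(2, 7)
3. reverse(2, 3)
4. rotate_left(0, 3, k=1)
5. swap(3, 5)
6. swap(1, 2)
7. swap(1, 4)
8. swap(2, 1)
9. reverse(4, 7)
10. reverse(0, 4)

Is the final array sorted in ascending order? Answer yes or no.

After 1 (reverse(3, 7)): [7, 3, 6, 0, 4, 2, 5, 1]
After 2 (reverse(2, 7)): [7, 3, 1, 5, 2, 4, 0, 6]
After 3 (reverse(2, 3)): [7, 3, 5, 1, 2, 4, 0, 6]
After 4 (rotate_left(0, 3, k=1)): [3, 5, 1, 7, 2, 4, 0, 6]
After 5 (swap(3, 5)): [3, 5, 1, 4, 2, 7, 0, 6]
After 6 (swap(1, 2)): [3, 1, 5, 4, 2, 7, 0, 6]
After 7 (swap(1, 4)): [3, 2, 5, 4, 1, 7, 0, 6]
After 8 (swap(2, 1)): [3, 5, 2, 4, 1, 7, 0, 6]
After 9 (reverse(4, 7)): [3, 5, 2, 4, 6, 0, 7, 1]
After 10 (reverse(0, 4)): [6, 4, 2, 5, 3, 0, 7, 1]

Answer: no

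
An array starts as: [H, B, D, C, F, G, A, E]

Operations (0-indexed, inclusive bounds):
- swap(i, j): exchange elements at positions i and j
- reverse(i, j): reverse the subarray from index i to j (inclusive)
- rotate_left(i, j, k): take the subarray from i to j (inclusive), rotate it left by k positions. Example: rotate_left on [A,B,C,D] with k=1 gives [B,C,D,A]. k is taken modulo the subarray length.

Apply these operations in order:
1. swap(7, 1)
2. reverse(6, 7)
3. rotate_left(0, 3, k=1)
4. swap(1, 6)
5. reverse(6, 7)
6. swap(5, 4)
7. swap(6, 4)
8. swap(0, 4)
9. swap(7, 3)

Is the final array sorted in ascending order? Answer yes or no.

Answer: yes

Derivation:
After 1 (swap(7, 1)): [H, E, D, C, F, G, A, B]
After 2 (reverse(6, 7)): [H, E, D, C, F, G, B, A]
After 3 (rotate_left(0, 3, k=1)): [E, D, C, H, F, G, B, A]
After 4 (swap(1, 6)): [E, B, C, H, F, G, D, A]
After 5 (reverse(6, 7)): [E, B, C, H, F, G, A, D]
After 6 (swap(5, 4)): [E, B, C, H, G, F, A, D]
After 7 (swap(6, 4)): [E, B, C, H, A, F, G, D]
After 8 (swap(0, 4)): [A, B, C, H, E, F, G, D]
After 9 (swap(7, 3)): [A, B, C, D, E, F, G, H]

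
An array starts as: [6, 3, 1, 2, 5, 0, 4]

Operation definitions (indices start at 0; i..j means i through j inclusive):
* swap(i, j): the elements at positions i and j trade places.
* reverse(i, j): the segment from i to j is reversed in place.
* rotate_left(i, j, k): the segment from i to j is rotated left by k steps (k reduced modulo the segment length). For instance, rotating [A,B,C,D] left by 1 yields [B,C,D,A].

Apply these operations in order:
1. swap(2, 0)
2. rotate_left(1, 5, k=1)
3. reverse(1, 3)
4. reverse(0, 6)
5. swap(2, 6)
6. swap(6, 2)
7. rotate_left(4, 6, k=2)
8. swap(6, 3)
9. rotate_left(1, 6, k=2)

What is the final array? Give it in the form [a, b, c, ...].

Answer: [4, 5, 1, 2, 6, 3, 0]

Derivation:
After 1 (swap(2, 0)): [1, 3, 6, 2, 5, 0, 4]
After 2 (rotate_left(1, 5, k=1)): [1, 6, 2, 5, 0, 3, 4]
After 3 (reverse(1, 3)): [1, 5, 2, 6, 0, 3, 4]
After 4 (reverse(0, 6)): [4, 3, 0, 6, 2, 5, 1]
After 5 (swap(2, 6)): [4, 3, 1, 6, 2, 5, 0]
After 6 (swap(6, 2)): [4, 3, 0, 6, 2, 5, 1]
After 7 (rotate_left(4, 6, k=2)): [4, 3, 0, 6, 1, 2, 5]
After 8 (swap(6, 3)): [4, 3, 0, 5, 1, 2, 6]
After 9 (rotate_left(1, 6, k=2)): [4, 5, 1, 2, 6, 3, 0]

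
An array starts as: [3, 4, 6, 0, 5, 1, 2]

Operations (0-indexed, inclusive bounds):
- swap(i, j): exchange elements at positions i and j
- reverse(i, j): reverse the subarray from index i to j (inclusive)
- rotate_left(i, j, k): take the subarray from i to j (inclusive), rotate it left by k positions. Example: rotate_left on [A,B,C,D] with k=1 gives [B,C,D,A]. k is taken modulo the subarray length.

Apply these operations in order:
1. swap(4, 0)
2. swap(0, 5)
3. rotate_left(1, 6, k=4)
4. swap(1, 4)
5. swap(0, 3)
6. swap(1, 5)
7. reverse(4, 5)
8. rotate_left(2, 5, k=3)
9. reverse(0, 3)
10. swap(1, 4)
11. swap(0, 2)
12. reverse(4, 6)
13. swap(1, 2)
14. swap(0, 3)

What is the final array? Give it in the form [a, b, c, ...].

Answer: [4, 2, 1, 0, 3, 6, 5]

Derivation:
After 1 (swap(4, 0)): [5, 4, 6, 0, 3, 1, 2]
After 2 (swap(0, 5)): [1, 4, 6, 0, 3, 5, 2]
After 3 (rotate_left(1, 6, k=4)): [1, 5, 2, 4, 6, 0, 3]
After 4 (swap(1, 4)): [1, 6, 2, 4, 5, 0, 3]
After 5 (swap(0, 3)): [4, 6, 2, 1, 5, 0, 3]
After 6 (swap(1, 5)): [4, 0, 2, 1, 5, 6, 3]
After 7 (reverse(4, 5)): [4, 0, 2, 1, 6, 5, 3]
After 8 (rotate_left(2, 5, k=3)): [4, 0, 5, 2, 1, 6, 3]
After 9 (reverse(0, 3)): [2, 5, 0, 4, 1, 6, 3]
After 10 (swap(1, 4)): [2, 1, 0, 4, 5, 6, 3]
After 11 (swap(0, 2)): [0, 1, 2, 4, 5, 6, 3]
After 12 (reverse(4, 6)): [0, 1, 2, 4, 3, 6, 5]
After 13 (swap(1, 2)): [0, 2, 1, 4, 3, 6, 5]
After 14 (swap(0, 3)): [4, 2, 1, 0, 3, 6, 5]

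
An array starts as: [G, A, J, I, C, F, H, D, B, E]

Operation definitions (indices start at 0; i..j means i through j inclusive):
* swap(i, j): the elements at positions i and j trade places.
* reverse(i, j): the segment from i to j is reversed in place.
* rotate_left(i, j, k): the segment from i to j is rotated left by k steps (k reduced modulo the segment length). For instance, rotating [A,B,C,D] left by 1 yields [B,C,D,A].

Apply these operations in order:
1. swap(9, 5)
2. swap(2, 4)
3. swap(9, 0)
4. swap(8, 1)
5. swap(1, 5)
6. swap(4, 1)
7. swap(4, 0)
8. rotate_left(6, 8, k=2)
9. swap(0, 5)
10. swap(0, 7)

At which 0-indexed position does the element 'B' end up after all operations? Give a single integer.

Answer: 7

Derivation:
After 1 (swap(9, 5)): [G, A, J, I, C, E, H, D, B, F]
After 2 (swap(2, 4)): [G, A, C, I, J, E, H, D, B, F]
After 3 (swap(9, 0)): [F, A, C, I, J, E, H, D, B, G]
After 4 (swap(8, 1)): [F, B, C, I, J, E, H, D, A, G]
After 5 (swap(1, 5)): [F, E, C, I, J, B, H, D, A, G]
After 6 (swap(4, 1)): [F, J, C, I, E, B, H, D, A, G]
After 7 (swap(4, 0)): [E, J, C, I, F, B, H, D, A, G]
After 8 (rotate_left(6, 8, k=2)): [E, J, C, I, F, B, A, H, D, G]
After 9 (swap(0, 5)): [B, J, C, I, F, E, A, H, D, G]
After 10 (swap(0, 7)): [H, J, C, I, F, E, A, B, D, G]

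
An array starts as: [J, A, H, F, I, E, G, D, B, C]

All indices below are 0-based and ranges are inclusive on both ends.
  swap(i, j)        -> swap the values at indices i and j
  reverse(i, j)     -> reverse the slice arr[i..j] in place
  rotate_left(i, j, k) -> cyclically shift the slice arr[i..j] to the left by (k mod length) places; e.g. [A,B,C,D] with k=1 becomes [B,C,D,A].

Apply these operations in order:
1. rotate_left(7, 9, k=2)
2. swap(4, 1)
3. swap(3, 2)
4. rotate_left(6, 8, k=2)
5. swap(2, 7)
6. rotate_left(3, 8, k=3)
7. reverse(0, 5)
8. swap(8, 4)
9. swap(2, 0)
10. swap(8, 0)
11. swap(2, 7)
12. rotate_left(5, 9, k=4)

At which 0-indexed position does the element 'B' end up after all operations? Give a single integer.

After 1 (rotate_left(7, 9, k=2)): [J, A, H, F, I, E, G, C, D, B]
After 2 (swap(4, 1)): [J, I, H, F, A, E, G, C, D, B]
After 3 (swap(3, 2)): [J, I, F, H, A, E, G, C, D, B]
After 4 (rotate_left(6, 8, k=2)): [J, I, F, H, A, E, D, G, C, B]
After 5 (swap(2, 7)): [J, I, G, H, A, E, D, F, C, B]
After 6 (rotate_left(3, 8, k=3)): [J, I, G, D, F, C, H, A, E, B]
After 7 (reverse(0, 5)): [C, F, D, G, I, J, H, A, E, B]
After 8 (swap(8, 4)): [C, F, D, G, E, J, H, A, I, B]
After 9 (swap(2, 0)): [D, F, C, G, E, J, H, A, I, B]
After 10 (swap(8, 0)): [I, F, C, G, E, J, H, A, D, B]
After 11 (swap(2, 7)): [I, F, A, G, E, J, H, C, D, B]
After 12 (rotate_left(5, 9, k=4)): [I, F, A, G, E, B, J, H, C, D]

Answer: 5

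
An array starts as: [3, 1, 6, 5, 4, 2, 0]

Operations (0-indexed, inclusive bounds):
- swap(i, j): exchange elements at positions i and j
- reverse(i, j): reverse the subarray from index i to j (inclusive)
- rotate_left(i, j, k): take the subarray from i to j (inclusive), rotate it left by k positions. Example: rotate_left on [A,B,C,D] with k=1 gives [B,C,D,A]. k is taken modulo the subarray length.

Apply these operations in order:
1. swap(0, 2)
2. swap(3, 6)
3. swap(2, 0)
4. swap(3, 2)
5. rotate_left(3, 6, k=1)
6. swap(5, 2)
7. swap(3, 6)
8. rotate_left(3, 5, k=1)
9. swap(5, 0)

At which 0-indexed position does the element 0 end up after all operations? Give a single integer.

Answer: 4

Derivation:
After 1 (swap(0, 2)): [6, 1, 3, 5, 4, 2, 0]
After 2 (swap(3, 6)): [6, 1, 3, 0, 4, 2, 5]
After 3 (swap(2, 0)): [3, 1, 6, 0, 4, 2, 5]
After 4 (swap(3, 2)): [3, 1, 0, 6, 4, 2, 5]
After 5 (rotate_left(3, 6, k=1)): [3, 1, 0, 4, 2, 5, 6]
After 6 (swap(5, 2)): [3, 1, 5, 4, 2, 0, 6]
After 7 (swap(3, 6)): [3, 1, 5, 6, 2, 0, 4]
After 8 (rotate_left(3, 5, k=1)): [3, 1, 5, 2, 0, 6, 4]
After 9 (swap(5, 0)): [6, 1, 5, 2, 0, 3, 4]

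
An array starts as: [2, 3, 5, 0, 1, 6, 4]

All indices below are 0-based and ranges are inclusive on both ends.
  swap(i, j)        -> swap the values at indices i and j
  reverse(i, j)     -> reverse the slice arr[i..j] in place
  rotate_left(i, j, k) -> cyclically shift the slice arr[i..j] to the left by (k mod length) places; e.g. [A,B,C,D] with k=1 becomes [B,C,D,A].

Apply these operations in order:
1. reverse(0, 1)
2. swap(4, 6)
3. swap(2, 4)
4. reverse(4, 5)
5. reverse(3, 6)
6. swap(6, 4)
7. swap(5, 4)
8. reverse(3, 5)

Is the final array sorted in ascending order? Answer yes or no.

Answer: no

Derivation:
After 1 (reverse(0, 1)): [3, 2, 5, 0, 1, 6, 4]
After 2 (swap(4, 6)): [3, 2, 5, 0, 4, 6, 1]
After 3 (swap(2, 4)): [3, 2, 4, 0, 5, 6, 1]
After 4 (reverse(4, 5)): [3, 2, 4, 0, 6, 5, 1]
After 5 (reverse(3, 6)): [3, 2, 4, 1, 5, 6, 0]
After 6 (swap(6, 4)): [3, 2, 4, 1, 0, 6, 5]
After 7 (swap(5, 4)): [3, 2, 4, 1, 6, 0, 5]
After 8 (reverse(3, 5)): [3, 2, 4, 0, 6, 1, 5]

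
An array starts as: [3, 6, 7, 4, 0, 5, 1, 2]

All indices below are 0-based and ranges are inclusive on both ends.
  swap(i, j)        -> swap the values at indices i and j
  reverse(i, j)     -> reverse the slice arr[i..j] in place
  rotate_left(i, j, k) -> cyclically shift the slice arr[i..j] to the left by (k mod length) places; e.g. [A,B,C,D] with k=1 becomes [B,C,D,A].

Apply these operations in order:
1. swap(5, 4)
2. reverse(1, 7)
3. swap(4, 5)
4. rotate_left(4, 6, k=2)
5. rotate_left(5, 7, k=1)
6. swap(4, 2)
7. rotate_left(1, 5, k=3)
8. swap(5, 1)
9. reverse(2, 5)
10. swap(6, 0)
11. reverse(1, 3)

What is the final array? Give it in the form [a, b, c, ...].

After 1 (swap(5, 4)): [3, 6, 7, 4, 5, 0, 1, 2]
After 2 (reverse(1, 7)): [3, 2, 1, 0, 5, 4, 7, 6]
After 3 (swap(4, 5)): [3, 2, 1, 0, 4, 5, 7, 6]
After 4 (rotate_left(4, 6, k=2)): [3, 2, 1, 0, 7, 4, 5, 6]
After 5 (rotate_left(5, 7, k=1)): [3, 2, 1, 0, 7, 5, 6, 4]
After 6 (swap(4, 2)): [3, 2, 7, 0, 1, 5, 6, 4]
After 7 (rotate_left(1, 5, k=3)): [3, 1, 5, 2, 7, 0, 6, 4]
After 8 (swap(5, 1)): [3, 0, 5, 2, 7, 1, 6, 4]
After 9 (reverse(2, 5)): [3, 0, 1, 7, 2, 5, 6, 4]
After 10 (swap(6, 0)): [6, 0, 1, 7, 2, 5, 3, 4]
After 11 (reverse(1, 3)): [6, 7, 1, 0, 2, 5, 3, 4]

Answer: [6, 7, 1, 0, 2, 5, 3, 4]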